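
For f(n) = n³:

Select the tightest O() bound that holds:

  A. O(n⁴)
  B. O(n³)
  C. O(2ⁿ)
B

f(n) = n³ is O(n³).
All listed options are valid Big-O bounds (upper bounds),
but O(n³) is the tightest (smallest valid bound).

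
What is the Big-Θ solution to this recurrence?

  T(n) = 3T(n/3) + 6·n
Θ(n log n)

Master Theorem: a = 3, b = 3, f(n) = 6·n.
Compute the critical exponent d = log₃(3) = 1.
Compare f(n) = Θ(n) against n^d:
  k = 1 = d, so f(n) = Θ(n^d) — Case 2.
  Work is balanced across levels: T(n) = Θ(n^d log n) = Θ(n log n).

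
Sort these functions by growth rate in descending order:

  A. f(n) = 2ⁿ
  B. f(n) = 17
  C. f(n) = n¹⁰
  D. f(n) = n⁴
A > C > D > B

Comparing growth rates:
A = 2ⁿ is O(2ⁿ)
C = n¹⁰ is O(n¹⁰)
D = n⁴ is O(n⁴)
B = 17 is O(1)

Therefore, the order from fastest to slowest is: A > C > D > B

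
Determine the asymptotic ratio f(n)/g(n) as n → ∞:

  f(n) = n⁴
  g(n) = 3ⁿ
0

Since n⁴ (O(n⁴)) grows slower than 3ⁿ (O(3ⁿ)),
the ratio f(n)/g(n) → 0 as n → ∞.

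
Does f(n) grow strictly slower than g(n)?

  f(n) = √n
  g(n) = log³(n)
False

f(n) = √n is O(√n), and g(n) = log³(n) is O(log³ n).
Since O(√n) grows faster than or equal to O(log³ n), f(n) = o(g(n)) is false.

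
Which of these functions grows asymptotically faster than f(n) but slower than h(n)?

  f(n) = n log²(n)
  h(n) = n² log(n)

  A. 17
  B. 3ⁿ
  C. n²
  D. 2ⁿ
C

We need g(n) with n log²(n) = o(g(n)) and g(n) = o(n² log(n)), i.e. O(n log² n) ≺ g ≺ O(n² log n).
Check each option:
  A. 17 — O(1) does not grow strictly faster than f(n)
  B. 3ⁿ — O(3ⁿ) does not grow strictly slower than h(n)
  C. n² — O(n²) is strictly between O(n log² n) and O(n² log n) ✓
  D. 2ⁿ — O(2ⁿ) does not grow strictly slower than h(n)

Only option C (n²) lies strictly between.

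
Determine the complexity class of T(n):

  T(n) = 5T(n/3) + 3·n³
Θ(n³)

Master Theorem: a = 5, b = 3, f(n) = 3·n³.
Compute the critical exponent d = log₃(5) = 1.465.
Compare f(n) = Θ(n³) against n^d:
  k = 3 > d = 1.465, so f(n) = Ω(n^(d+ε)) — Case 3.
  Regularity: a·(n/b)^3/n^3 = a/b^3 = 5/27 < 1 ✓.
  The top-level work dominates: T(n) = Θ(f(n)) = Θ(n³).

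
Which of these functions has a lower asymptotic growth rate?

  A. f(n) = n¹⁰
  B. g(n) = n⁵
B

f(n) = n¹⁰ is O(n¹⁰), while g(n) = n⁵ is O(n⁵).
Since O(n⁵) grows slower than O(n¹⁰), g(n) is dominated.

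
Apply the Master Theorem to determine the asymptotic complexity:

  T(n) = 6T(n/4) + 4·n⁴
Θ(n⁴)

Master Theorem: a = 6, b = 4, f(n) = 4·n⁴.
Compute the critical exponent d = log₄(6) = 1.292.
Compare f(n) = Θ(n⁴) against n^d:
  k = 4 > d = 1.292, so f(n) = Ω(n^(d+ε)) — Case 3.
  Regularity: a·(n/b)^4/n^4 = a/b^4 = 6/256 < 1 ✓.
  The top-level work dominates: T(n) = Θ(f(n)) = Θ(n⁴).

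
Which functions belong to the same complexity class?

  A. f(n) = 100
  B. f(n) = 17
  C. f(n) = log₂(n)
A and B

Examining each function:
  A. 100 is O(1)
  B. 17 is O(1)
  C. log₂(n) is O(log n)

Functions A and B both have the same complexity class.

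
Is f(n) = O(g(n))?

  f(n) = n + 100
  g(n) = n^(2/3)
False

f(n) = n + 100 is O(n), and g(n) = n^(2/3) is O(n^(2/3)).
Since O(n) grows faster than O(n^(2/3)), f(n) = O(g(n)) is false.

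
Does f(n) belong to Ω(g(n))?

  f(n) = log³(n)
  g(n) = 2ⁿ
False

f(n) = log³(n) is O(log³ n), and g(n) = 2ⁿ is O(2ⁿ).
Since O(log³ n) grows slower than O(2ⁿ), f(n) = Ω(g(n)) is false.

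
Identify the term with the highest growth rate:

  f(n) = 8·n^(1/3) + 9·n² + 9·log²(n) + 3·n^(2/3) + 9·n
9·n²

Looking at each term:
  - 8·n^(1/3) is O(n^(1/3))
  - 9·n² is O(n²)
  - 9·log²(n) is O(log² n)
  - 3·n^(2/3) is O(n^(2/3))
  - 9·n is O(n)

The term 9·n² (O(n²)) grows fastest and dominates all others.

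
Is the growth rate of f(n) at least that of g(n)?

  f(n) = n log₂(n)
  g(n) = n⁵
False

f(n) = n log₂(n) is O(n log n), and g(n) = n⁵ is O(n⁵).
Since O(n log n) grows slower than O(n⁵), f(n) = Ω(g(n)) is false.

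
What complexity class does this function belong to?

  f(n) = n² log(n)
O(n² log n)

The dominant term in n² log(n) is n² log(n), which is Θ(n² log n).
Constants are absorbed, so the tightest bound is O(n² log n).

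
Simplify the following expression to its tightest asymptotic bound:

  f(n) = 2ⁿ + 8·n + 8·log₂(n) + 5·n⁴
Θ(2ⁿ)

Order the terms by growth rate: 8·log₂(n) ≺ 8·n ≺ 5·n⁴ ≺ 2ⁿ.
The fastest-growing term 2ⁿ dominates as n → ∞; dropping its constant factor gives Θ(2ⁿ).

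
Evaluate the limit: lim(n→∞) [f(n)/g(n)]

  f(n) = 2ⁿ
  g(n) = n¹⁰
∞

Since 2ⁿ (O(2ⁿ)) grows faster than n¹⁰ (O(n¹⁰)),
the ratio f(n)/g(n) → ∞ as n → ∞.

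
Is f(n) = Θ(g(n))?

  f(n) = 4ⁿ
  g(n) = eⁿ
False

f(n) = 4ⁿ is O(4ⁿ), and g(n) = eⁿ is O(eⁿ).
Since they have different growth rates, f(n) = Θ(g(n)) is false.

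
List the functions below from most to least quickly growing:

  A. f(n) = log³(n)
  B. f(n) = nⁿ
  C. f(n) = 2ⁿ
B > C > A

Comparing growth rates:
B = nⁿ is O(nⁿ)
C = 2ⁿ is O(2ⁿ)
A = log³(n) is O(log³ n)

Therefore, the order from fastest to slowest is: B > C > A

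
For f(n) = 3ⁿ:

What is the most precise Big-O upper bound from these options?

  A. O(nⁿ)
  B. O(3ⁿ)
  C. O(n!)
B

f(n) = 3ⁿ is O(3ⁿ).
All listed options are valid Big-O bounds (upper bounds),
but O(3ⁿ) is the tightest (smallest valid bound).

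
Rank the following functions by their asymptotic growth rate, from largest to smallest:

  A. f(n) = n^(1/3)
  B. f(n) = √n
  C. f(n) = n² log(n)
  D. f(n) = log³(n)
C > B > A > D

Comparing growth rates:
C = n² log(n) is O(n² log n)
B = √n is O(√n)
A = n^(1/3) is O(n^(1/3))
D = log³(n) is O(log³ n)

Therefore, the order from fastest to slowest is: C > B > A > D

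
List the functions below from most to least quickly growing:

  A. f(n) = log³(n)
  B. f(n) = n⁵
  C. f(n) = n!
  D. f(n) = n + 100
C > B > D > A

Comparing growth rates:
C = n! is O(n!)
B = n⁵ is O(n⁵)
D = n + 100 is O(n)
A = log³(n) is O(log³ n)

Therefore, the order from fastest to slowest is: C > B > D > A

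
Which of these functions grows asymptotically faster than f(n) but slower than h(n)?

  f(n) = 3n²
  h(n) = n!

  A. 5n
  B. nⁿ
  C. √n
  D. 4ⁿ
D

We need g(n) with 3n² = o(g(n)) and g(n) = o(n!), i.e. O(n²) ≺ g ≺ O(n!).
Check each option:
  A. 5n — O(n) does not grow strictly faster than f(n)
  B. nⁿ — O(nⁿ) does not grow strictly slower than h(n)
  C. √n — O(√n) does not grow strictly faster than f(n)
  D. 4ⁿ — O(4ⁿ) is strictly between O(n²) and O(n!) ✓

Only option D (4ⁿ) lies strictly between.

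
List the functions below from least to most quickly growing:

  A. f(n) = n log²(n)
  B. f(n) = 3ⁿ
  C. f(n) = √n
C < A < B

Comparing growth rates:
C = √n is O(√n)
A = n log²(n) is O(n log² n)
B = 3ⁿ is O(3ⁿ)

Therefore, the order from slowest to fastest is: C < A < B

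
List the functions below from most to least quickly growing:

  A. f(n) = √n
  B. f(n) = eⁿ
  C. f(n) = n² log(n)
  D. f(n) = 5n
B > C > D > A

Comparing growth rates:
B = eⁿ is O(eⁿ)
C = n² log(n) is O(n² log n)
D = 5n is O(n)
A = √n is O(√n)

Therefore, the order from fastest to slowest is: B > C > D > A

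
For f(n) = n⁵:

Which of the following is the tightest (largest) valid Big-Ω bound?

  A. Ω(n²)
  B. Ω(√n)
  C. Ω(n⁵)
C

f(n) = n⁵ is Ω(n⁵).
All listed options are valid Big-Ω bounds (lower bounds),
but Ω(n⁵) is the tightest (largest valid bound).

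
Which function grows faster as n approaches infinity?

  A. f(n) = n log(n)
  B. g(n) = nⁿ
B

f(n) = n log(n) is O(n log n), while g(n) = nⁿ is O(nⁿ).
Since O(nⁿ) grows faster than O(n log n), g(n) dominates.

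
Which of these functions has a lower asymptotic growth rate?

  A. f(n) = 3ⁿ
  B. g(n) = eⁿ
B

f(n) = 3ⁿ is O(3ⁿ), while g(n) = eⁿ is O(eⁿ).
Since O(eⁿ) grows slower than O(3ⁿ), g(n) is dominated.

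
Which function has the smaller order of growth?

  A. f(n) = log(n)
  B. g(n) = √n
A

f(n) = log(n) is O(log n), while g(n) = √n is O(√n).
Since O(log n) grows slower than O(√n), f(n) is dominated.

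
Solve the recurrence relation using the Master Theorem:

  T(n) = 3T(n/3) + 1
Θ(n)

Master Theorem: a = 3, b = 3, f(n) = 1.
Compute the critical exponent d = log₃(3) = 1.
Compare f(n) = Θ(1) against n^d:
  k = 0 < d = 1, so f(n) = O(n^(d-ε)) — Case 1.
  The recursion cost dominates: T(n) = Θ(n^d) = Θ(n).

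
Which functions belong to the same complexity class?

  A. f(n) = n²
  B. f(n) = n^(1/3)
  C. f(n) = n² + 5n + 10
A and C

Examining each function:
  A. n² is O(n²)
  B. n^(1/3) is O(n^(1/3))
  C. n² + 5n + 10 is O(n²)

Functions A and C both have the same complexity class.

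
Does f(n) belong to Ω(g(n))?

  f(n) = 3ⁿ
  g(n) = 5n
True

f(n) = 3ⁿ is O(3ⁿ), and g(n) = 5n is O(n).
Since O(3ⁿ) grows at least as fast as O(n), f(n) = Ω(g(n)) is true.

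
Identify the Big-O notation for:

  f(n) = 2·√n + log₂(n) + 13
O(√n)

The dominant term in 2·√n + log₂(n) + 13 is 2·√n, which is Θ(√n).
Lower-order terms (log₂(n), 13) are asymptotically negligible.
Constants are absorbed, so the tightest bound is O(√n).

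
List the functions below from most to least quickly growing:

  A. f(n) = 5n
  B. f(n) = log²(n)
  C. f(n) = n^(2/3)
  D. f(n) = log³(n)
A > C > D > B

Comparing growth rates:
A = 5n is O(n)
C = n^(2/3) is O(n^(2/3))
D = log³(n) is O(log³ n)
B = log²(n) is O(log² n)

Therefore, the order from fastest to slowest is: A > C > D > B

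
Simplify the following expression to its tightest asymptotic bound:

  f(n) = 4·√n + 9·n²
Θ(n²)

Order the terms by growth rate: 4·√n ≺ 9·n².
The fastest-growing term 9·n² dominates as n → ∞; dropping its constant factor gives Θ(n²).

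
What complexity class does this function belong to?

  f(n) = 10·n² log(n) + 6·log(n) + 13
O(n² log n)

The dominant term in 10·n² log(n) + 6·log(n) + 13 is 10·n² log(n), which is Θ(n² log n).
Lower-order terms (6·log(n), 13) are asymptotically negligible.
Constants are absorbed, so the tightest bound is O(n² log n).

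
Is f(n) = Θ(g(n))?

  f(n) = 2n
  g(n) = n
True

f(n) = 2n and g(n) = n are both O(n).
Since they have the same asymptotic growth rate, f(n) = Θ(g(n)) is true.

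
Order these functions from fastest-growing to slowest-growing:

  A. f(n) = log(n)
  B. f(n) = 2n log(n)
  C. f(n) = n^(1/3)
B > C > A

Comparing growth rates:
B = 2n log(n) is O(n log n)
C = n^(1/3) is O(n^(1/3))
A = log(n) is O(log n)

Therefore, the order from fastest to slowest is: B > C > A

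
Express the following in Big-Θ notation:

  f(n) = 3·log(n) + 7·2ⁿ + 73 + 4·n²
Θ(2ⁿ)

Order the terms by growth rate: 73 ≺ 3·log(n) ≺ 4·n² ≺ 7·2ⁿ.
The fastest-growing term 7·2ⁿ dominates as n → ∞; dropping its constant factor gives Θ(2ⁿ).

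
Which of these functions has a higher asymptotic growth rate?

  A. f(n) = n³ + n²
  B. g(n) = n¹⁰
B

f(n) = n³ + n² is O(n³), while g(n) = n¹⁰ is O(n¹⁰).
Since O(n¹⁰) grows faster than O(n³), g(n) dominates.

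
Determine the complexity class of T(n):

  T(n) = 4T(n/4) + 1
Θ(n)

Master Theorem: a = 4, b = 4, f(n) = 1.
Compute the critical exponent d = log₄(4) = 1.
Compare f(n) = Θ(1) against n^d:
  k = 0 < d = 1, so f(n) = O(n^(d-ε)) — Case 1.
  The recursion cost dominates: T(n) = Θ(n^d) = Θ(n).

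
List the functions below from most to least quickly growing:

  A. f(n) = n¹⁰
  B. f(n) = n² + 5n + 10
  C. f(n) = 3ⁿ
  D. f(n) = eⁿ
C > D > A > B

Comparing growth rates:
C = 3ⁿ is O(3ⁿ)
D = eⁿ is O(eⁿ)
A = n¹⁰ is O(n¹⁰)
B = n² + 5n + 10 is O(n²)

Therefore, the order from fastest to slowest is: C > D > A > B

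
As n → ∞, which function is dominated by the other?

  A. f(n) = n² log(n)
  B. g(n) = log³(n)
B

f(n) = n² log(n) is O(n² log n), while g(n) = log³(n) is O(log³ n).
Since O(log³ n) grows slower than O(n² log n), g(n) is dominated.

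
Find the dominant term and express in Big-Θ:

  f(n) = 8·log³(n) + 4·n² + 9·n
Θ(n²)

Order the terms by growth rate: 8·log³(n) ≺ 9·n ≺ 4·n².
The fastest-growing term 4·n² dominates as n → ∞; dropping its constant factor gives Θ(n²).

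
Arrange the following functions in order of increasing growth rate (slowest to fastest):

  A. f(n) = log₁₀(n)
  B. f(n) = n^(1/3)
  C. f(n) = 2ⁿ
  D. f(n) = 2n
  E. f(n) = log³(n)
A < E < B < D < C

Comparing growth rates:
A = log₁₀(n) is O(log n)
E = log³(n) is O(log³ n)
B = n^(1/3) is O(n^(1/3))
D = 2n is O(n)
C = 2ⁿ is O(2ⁿ)

Therefore, the order from slowest to fastest is: A < E < B < D < C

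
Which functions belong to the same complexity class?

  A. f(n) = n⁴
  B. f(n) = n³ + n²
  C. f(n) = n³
B and C

Examining each function:
  A. n⁴ is O(n⁴)
  B. n³ + n² is O(n³)
  C. n³ is O(n³)

Functions B and C both have the same complexity class.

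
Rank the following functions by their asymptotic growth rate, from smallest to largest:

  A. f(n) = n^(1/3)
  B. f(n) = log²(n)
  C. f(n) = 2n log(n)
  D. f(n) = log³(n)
B < D < A < C

Comparing growth rates:
B = log²(n) is O(log² n)
D = log³(n) is O(log³ n)
A = n^(1/3) is O(n^(1/3))
C = 2n log(n) is O(n log n)

Therefore, the order from slowest to fastest is: B < D < A < C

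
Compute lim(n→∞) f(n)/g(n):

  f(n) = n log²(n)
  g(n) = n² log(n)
0

Since n log²(n) (O(n log² n)) grows slower than n² log(n) (O(n² log n)),
the ratio f(n)/g(n) → 0 as n → ∞.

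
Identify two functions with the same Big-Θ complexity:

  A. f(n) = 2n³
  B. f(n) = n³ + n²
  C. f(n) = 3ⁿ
A and B

Examining each function:
  A. 2n³ is O(n³)
  B. n³ + n² is O(n³)
  C. 3ⁿ is O(3ⁿ)

Functions A and B both have the same complexity class.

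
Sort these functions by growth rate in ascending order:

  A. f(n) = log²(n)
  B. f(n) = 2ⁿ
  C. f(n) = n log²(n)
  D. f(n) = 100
D < A < C < B

Comparing growth rates:
D = 100 is O(1)
A = log²(n) is O(log² n)
C = n log²(n) is O(n log² n)
B = 2ⁿ is O(2ⁿ)

Therefore, the order from slowest to fastest is: D < A < C < B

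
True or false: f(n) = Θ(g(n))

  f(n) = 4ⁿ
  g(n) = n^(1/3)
False

f(n) = 4ⁿ is O(4ⁿ), and g(n) = n^(1/3) is O(n^(1/3)).
Since they have different growth rates, f(n) = Θ(g(n)) is false.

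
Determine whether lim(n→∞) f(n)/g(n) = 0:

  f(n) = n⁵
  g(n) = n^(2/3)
False

f(n) = n⁵ is O(n⁵), and g(n) = n^(2/3) is O(n^(2/3)).
Since O(n⁵) grows faster than or equal to O(n^(2/3)), f(n) = o(g(n)) is false.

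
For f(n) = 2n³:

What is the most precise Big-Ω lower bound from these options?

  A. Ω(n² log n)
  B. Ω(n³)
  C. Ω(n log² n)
B

f(n) = 2n³ is Ω(n³).
All listed options are valid Big-Ω bounds (lower bounds),
but Ω(n³) is the tightest (largest valid bound).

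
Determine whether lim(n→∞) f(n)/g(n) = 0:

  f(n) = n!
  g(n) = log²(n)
False

f(n) = n! is O(n!), and g(n) = log²(n) is O(log² n).
Since O(n!) grows faster than or equal to O(log² n), f(n) = o(g(n)) is false.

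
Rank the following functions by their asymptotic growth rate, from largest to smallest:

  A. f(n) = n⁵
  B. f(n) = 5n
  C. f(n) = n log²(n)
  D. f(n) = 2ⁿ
D > A > C > B

Comparing growth rates:
D = 2ⁿ is O(2ⁿ)
A = n⁵ is O(n⁵)
C = n log²(n) is O(n log² n)
B = 5n is O(n)

Therefore, the order from fastest to slowest is: D > A > C > B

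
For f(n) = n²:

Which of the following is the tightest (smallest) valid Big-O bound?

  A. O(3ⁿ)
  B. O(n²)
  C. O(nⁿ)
B

f(n) = n² is O(n²).
All listed options are valid Big-O bounds (upper bounds),
but O(n²) is the tightest (smallest valid bound).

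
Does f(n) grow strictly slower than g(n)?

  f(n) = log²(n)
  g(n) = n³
True

f(n) = log²(n) is O(log² n), and g(n) = n³ is O(n³).
Since O(log² n) grows strictly slower than O(n³), f(n) = o(g(n)) is true.
This means lim(n→∞) f(n)/g(n) = 0.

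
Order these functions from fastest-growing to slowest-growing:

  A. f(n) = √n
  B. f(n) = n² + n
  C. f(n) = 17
B > A > C

Comparing growth rates:
B = n² + n is O(n²)
A = √n is O(√n)
C = 17 is O(1)

Therefore, the order from fastest to slowest is: B > A > C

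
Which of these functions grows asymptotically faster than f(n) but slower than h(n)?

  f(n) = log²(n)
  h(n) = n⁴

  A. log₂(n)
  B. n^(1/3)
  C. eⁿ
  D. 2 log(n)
B

We need g(n) with log²(n) = o(g(n)) and g(n) = o(n⁴), i.e. O(log² n) ≺ g ≺ O(n⁴).
Check each option:
  A. log₂(n) — O(log n) does not grow strictly faster than f(n)
  B. n^(1/3) — O(n^(1/3)) is strictly between O(log² n) and O(n⁴) ✓
  C. eⁿ — O(eⁿ) does not grow strictly slower than h(n)
  D. 2 log(n) — O(log n) does not grow strictly faster than f(n)

Only option B (n^(1/3)) lies strictly between.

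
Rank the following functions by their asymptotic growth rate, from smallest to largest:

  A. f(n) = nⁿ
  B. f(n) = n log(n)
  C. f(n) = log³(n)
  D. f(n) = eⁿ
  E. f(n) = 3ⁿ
C < B < D < E < A

Comparing growth rates:
C = log³(n) is O(log³ n)
B = n log(n) is O(n log n)
D = eⁿ is O(eⁿ)
E = 3ⁿ is O(3ⁿ)
A = nⁿ is O(nⁿ)

Therefore, the order from slowest to fastest is: C < B < D < E < A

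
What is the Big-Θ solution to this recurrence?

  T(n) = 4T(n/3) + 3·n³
Θ(n³)

Master Theorem: a = 4, b = 3, f(n) = 3·n³.
Compute the critical exponent d = log₃(4) = 1.262.
Compare f(n) = Θ(n³) against n^d:
  k = 3 > d = 1.262, so f(n) = Ω(n^(d+ε)) — Case 3.
  Regularity: a·(n/b)^3/n^3 = a/b^3 = 4/27 < 1 ✓.
  The top-level work dominates: T(n) = Θ(f(n)) = Θ(n³).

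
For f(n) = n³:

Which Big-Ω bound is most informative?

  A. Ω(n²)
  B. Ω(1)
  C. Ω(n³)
C

f(n) = n³ is Ω(n³).
All listed options are valid Big-Ω bounds (lower bounds),
but Ω(n³) is the tightest (largest valid bound).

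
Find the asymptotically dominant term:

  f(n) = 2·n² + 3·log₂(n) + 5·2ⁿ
5·2ⁿ

Looking at each term:
  - 2·n² is O(n²)
  - 3·log₂(n) is O(log n)
  - 5·2ⁿ is O(2ⁿ)

The term 5·2ⁿ (O(2ⁿ)) grows fastest and dominates all others.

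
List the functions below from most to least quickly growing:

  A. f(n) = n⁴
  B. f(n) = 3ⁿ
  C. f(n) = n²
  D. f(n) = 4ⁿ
D > B > A > C

Comparing growth rates:
D = 4ⁿ is O(4ⁿ)
B = 3ⁿ is O(3ⁿ)
A = n⁴ is O(n⁴)
C = n² is O(n²)

Therefore, the order from fastest to slowest is: D > B > A > C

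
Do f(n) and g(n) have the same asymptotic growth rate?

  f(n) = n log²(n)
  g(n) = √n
False

f(n) = n log²(n) is O(n log² n), and g(n) = √n is O(√n).
Since they have different growth rates, f(n) = Θ(g(n)) is false.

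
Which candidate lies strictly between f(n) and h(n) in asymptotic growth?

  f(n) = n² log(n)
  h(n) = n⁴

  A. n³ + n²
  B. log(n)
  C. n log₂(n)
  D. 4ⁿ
A

We need g(n) with n² log(n) = o(g(n)) and g(n) = o(n⁴), i.e. O(n² log n) ≺ g ≺ O(n⁴).
Check each option:
  A. n³ + n² — O(n³) is strictly between O(n² log n) and O(n⁴) ✓
  B. log(n) — O(log n) does not grow strictly faster than f(n)
  C. n log₂(n) — O(n log n) does not grow strictly faster than f(n)
  D. 4ⁿ — O(4ⁿ) does not grow strictly slower than h(n)

Only option A (n³ + n²) lies strictly between.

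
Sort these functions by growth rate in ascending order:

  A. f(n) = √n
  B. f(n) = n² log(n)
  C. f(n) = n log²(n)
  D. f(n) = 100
D < A < C < B

Comparing growth rates:
D = 100 is O(1)
A = √n is O(√n)
C = n log²(n) is O(n log² n)
B = n² log(n) is O(n² log n)

Therefore, the order from slowest to fastest is: D < A < C < B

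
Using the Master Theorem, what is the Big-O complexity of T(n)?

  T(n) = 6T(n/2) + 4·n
Θ(n^log₂(6))

Master Theorem: a = 6, b = 2, f(n) = 4·n.
Compute the critical exponent d = log₂(6) = 2.585.
Compare f(n) = Θ(n) against n^d:
  k = 1 < d = 2.585, so f(n) = O(n^(d-ε)) — Case 1.
  The recursion cost dominates: T(n) = Θ(n^d) = Θ(n^log₂(6)).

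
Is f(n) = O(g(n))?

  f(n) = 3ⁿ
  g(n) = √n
False

f(n) = 3ⁿ is O(3ⁿ), and g(n) = √n is O(√n).
Since O(3ⁿ) grows faster than O(√n), f(n) = O(g(n)) is false.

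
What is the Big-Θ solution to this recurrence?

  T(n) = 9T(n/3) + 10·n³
Θ(n³)

Master Theorem: a = 9, b = 3, f(n) = 10·n³.
Compute the critical exponent d = log₃(9) = 2.
Compare f(n) = Θ(n³) against n^d:
  k = 3 > d = 2, so f(n) = Ω(n^(d+ε)) — Case 3.
  Regularity: a·(n/b)^3/n^3 = a/b^3 = 9/27 < 1 ✓.
  The top-level work dominates: T(n) = Θ(f(n)) = Θ(n³).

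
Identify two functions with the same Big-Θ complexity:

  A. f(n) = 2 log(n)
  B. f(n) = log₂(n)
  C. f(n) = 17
A and B

Examining each function:
  A. 2 log(n) is O(log n)
  B. log₂(n) is O(log n)
  C. 17 is O(1)

Functions A and B both have the same complexity class.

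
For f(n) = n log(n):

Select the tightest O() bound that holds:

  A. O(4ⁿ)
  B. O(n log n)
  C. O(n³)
B

f(n) = n log(n) is O(n log n).
All listed options are valid Big-O bounds (upper bounds),
but O(n log n) is the tightest (smallest valid bound).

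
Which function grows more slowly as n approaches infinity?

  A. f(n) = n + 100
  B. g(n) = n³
A

f(n) = n + 100 is O(n), while g(n) = n³ is O(n³).
Since O(n) grows slower than O(n³), f(n) is dominated.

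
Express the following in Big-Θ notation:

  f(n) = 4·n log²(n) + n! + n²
Θ(n!)

Order the terms by growth rate: 4·n log²(n) ≺ n² ≺ n!.
The fastest-growing term n! dominates as n → ∞; dropping its constant factor gives Θ(n!).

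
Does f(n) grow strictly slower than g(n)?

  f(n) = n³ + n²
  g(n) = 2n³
False

f(n) = n³ + n² is O(n³), and g(n) = 2n³ is O(n³).
Since they have the same growth rate, f(n) = o(g(n)) is false.
(f = o(g) requires f to grow strictly slower, not equal.)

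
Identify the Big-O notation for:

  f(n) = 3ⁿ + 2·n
O(3ⁿ)

The dominant term in 3ⁿ + 2·n is 3ⁿ, which is Θ(3ⁿ).
Lower-order terms (2·n) are asymptotically negligible.
Constants are absorbed, so the tightest bound is O(3ⁿ).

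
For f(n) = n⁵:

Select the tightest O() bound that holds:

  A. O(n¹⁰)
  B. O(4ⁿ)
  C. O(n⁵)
C

f(n) = n⁵ is O(n⁵).
All listed options are valid Big-O bounds (upper bounds),
but O(n⁵) is the tightest (smallest valid bound).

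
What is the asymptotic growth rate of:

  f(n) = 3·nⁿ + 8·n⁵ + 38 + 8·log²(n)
Θ(nⁿ)

Order the terms by growth rate: 38 ≺ 8·log²(n) ≺ 8·n⁵ ≺ 3·nⁿ.
The fastest-growing term 3·nⁿ dominates as n → ∞; dropping its constant factor gives Θ(nⁿ).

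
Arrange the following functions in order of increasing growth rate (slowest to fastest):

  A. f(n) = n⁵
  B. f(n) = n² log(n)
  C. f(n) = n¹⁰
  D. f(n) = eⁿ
B < A < C < D

Comparing growth rates:
B = n² log(n) is O(n² log n)
A = n⁵ is O(n⁵)
C = n¹⁰ is O(n¹⁰)
D = eⁿ is O(eⁿ)

Therefore, the order from slowest to fastest is: B < A < C < D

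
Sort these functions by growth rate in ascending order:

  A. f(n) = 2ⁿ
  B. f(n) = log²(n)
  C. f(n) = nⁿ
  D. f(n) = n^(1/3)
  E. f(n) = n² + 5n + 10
B < D < E < A < C

Comparing growth rates:
B = log²(n) is O(log² n)
D = n^(1/3) is O(n^(1/3))
E = n² + 5n + 10 is O(n²)
A = 2ⁿ is O(2ⁿ)
C = nⁿ is O(nⁿ)

Therefore, the order from slowest to fastest is: B < D < E < A < C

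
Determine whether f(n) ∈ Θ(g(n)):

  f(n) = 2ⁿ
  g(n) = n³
False

f(n) = 2ⁿ is O(2ⁿ), and g(n) = n³ is O(n³).
Since they have different growth rates, f(n) = Θ(g(n)) is false.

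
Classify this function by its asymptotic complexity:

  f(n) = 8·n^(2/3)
O(n^(2/3))

The dominant term in 8·n^(2/3) is 8·n^(2/3), which is Θ(n^(2/3)).
Constants are absorbed, so the tightest bound is O(n^(2/3)).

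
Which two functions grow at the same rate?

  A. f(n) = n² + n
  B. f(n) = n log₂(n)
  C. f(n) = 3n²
A and C

Examining each function:
  A. n² + n is O(n²)
  B. n log₂(n) is O(n log n)
  C. 3n² is O(n²)

Functions A and C both have the same complexity class.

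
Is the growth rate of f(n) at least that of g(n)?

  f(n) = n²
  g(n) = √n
True

f(n) = n² is O(n²), and g(n) = √n is O(√n).
Since O(n²) grows at least as fast as O(√n), f(n) = Ω(g(n)) is true.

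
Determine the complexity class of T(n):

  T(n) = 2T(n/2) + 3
Θ(n)

Master Theorem: a = 2, b = 2, f(n) = 3.
Compute the critical exponent d = log₂(2) = 1.
Compare f(n) = Θ(1) against n^d:
  k = 0 < d = 1, so f(n) = O(n^(d-ε)) — Case 1.
  The recursion cost dominates: T(n) = Θ(n^d) = Θ(n).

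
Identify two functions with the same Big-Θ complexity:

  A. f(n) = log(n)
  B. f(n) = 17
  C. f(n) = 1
B and C

Examining each function:
  A. log(n) is O(log n)
  B. 17 is O(1)
  C. 1 is O(1)

Functions B and C both have the same complexity class.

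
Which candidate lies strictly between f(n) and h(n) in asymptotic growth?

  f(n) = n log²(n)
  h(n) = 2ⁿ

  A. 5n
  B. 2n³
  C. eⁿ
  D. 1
B

We need g(n) with n log²(n) = o(g(n)) and g(n) = o(2ⁿ), i.e. O(n log² n) ≺ g ≺ O(2ⁿ).
Check each option:
  A. 5n — O(n) does not grow strictly faster than f(n)
  B. 2n³ — O(n³) is strictly between O(n log² n) and O(2ⁿ) ✓
  C. eⁿ — O(eⁿ) does not grow strictly slower than h(n)
  D. 1 — O(1) does not grow strictly faster than f(n)

Only option B (2n³) lies strictly between.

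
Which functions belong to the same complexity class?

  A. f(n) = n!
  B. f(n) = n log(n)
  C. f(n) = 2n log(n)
B and C

Examining each function:
  A. n! is O(n!)
  B. n log(n) is O(n log n)
  C. 2n log(n) is O(n log n)

Functions B and C both have the same complexity class.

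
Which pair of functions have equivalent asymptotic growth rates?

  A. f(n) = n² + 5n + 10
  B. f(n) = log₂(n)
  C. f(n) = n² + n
A and C

Examining each function:
  A. n² + 5n + 10 is O(n²)
  B. log₂(n) is O(log n)
  C. n² + n is O(n²)

Functions A and C both have the same complexity class.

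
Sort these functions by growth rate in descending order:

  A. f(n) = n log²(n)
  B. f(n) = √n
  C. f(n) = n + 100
A > C > B

Comparing growth rates:
A = n log²(n) is O(n log² n)
C = n + 100 is O(n)
B = √n is O(√n)

Therefore, the order from fastest to slowest is: A > C > B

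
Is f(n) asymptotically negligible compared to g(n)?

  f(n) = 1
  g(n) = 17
False

f(n) = 1 is O(1), and g(n) = 17 is O(1).
Since they have the same growth rate, f(n) = o(g(n)) is false.
(f = o(g) requires f to grow strictly slower, not equal.)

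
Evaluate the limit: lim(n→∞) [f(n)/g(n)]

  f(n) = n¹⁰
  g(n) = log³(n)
∞

Since n¹⁰ (O(n¹⁰)) grows faster than log³(n) (O(log³ n)),
the ratio f(n)/g(n) → ∞ as n → ∞.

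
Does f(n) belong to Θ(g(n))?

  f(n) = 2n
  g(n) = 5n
True

f(n) = 2n and g(n) = 5n are both O(n).
Since they have the same asymptotic growth rate, f(n) = Θ(g(n)) is true.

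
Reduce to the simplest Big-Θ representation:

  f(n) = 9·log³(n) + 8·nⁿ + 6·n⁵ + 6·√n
Θ(nⁿ)

Order the terms by growth rate: 9·log³(n) ≺ 6·√n ≺ 6·n⁵ ≺ 8·nⁿ.
The fastest-growing term 8·nⁿ dominates as n → ∞; dropping its constant factor gives Θ(nⁿ).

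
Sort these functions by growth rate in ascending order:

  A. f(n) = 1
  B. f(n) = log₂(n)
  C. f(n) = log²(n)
A < B < C

Comparing growth rates:
A = 1 is O(1)
B = log₂(n) is O(log n)
C = log²(n) is O(log² n)

Therefore, the order from slowest to fastest is: A < B < C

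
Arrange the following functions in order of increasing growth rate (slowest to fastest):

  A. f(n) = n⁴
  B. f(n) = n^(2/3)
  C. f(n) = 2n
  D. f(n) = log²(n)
D < B < C < A

Comparing growth rates:
D = log²(n) is O(log² n)
B = n^(2/3) is O(n^(2/3))
C = 2n is O(n)
A = n⁴ is O(n⁴)

Therefore, the order from slowest to fastest is: D < B < C < A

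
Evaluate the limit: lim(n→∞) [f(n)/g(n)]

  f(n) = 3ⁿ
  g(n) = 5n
∞

Since 3ⁿ (O(3ⁿ)) grows faster than 5n (O(n)),
the ratio f(n)/g(n) → ∞ as n → ∞.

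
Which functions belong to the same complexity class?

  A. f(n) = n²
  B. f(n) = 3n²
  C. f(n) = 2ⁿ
A and B

Examining each function:
  A. n² is O(n²)
  B. 3n² is O(n²)
  C. 2ⁿ is O(2ⁿ)

Functions A and B both have the same complexity class.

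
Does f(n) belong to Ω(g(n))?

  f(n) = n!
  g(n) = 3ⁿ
True

f(n) = n! is O(n!), and g(n) = 3ⁿ is O(3ⁿ).
Since O(n!) grows at least as fast as O(3ⁿ), f(n) = Ω(g(n)) is true.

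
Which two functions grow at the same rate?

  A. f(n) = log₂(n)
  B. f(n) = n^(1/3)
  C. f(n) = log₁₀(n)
A and C

Examining each function:
  A. log₂(n) is O(log n)
  B. n^(1/3) is O(n^(1/3))
  C. log₁₀(n) is O(log n)

Functions A and C both have the same complexity class.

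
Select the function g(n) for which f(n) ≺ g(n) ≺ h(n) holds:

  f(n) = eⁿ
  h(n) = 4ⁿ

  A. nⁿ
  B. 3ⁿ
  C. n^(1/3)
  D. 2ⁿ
B

We need g(n) with eⁿ = o(g(n)) and g(n) = o(4ⁿ), i.e. O(eⁿ) ≺ g ≺ O(4ⁿ).
Check each option:
  A. nⁿ — O(nⁿ) does not grow strictly slower than h(n)
  B. 3ⁿ — O(3ⁿ) is strictly between O(eⁿ) and O(4ⁿ) ✓
  C. n^(1/3) — O(n^(1/3)) does not grow strictly faster than f(n)
  D. 2ⁿ — O(2ⁿ) does not grow strictly faster than f(n)

Only option B (3ⁿ) lies strictly between.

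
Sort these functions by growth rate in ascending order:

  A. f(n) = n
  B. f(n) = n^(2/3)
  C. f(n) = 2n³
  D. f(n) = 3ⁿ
B < A < C < D

Comparing growth rates:
B = n^(2/3) is O(n^(2/3))
A = n is O(n)
C = 2n³ is O(n³)
D = 3ⁿ is O(3ⁿ)

Therefore, the order from slowest to fastest is: B < A < C < D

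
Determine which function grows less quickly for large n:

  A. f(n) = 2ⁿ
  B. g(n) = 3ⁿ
A

f(n) = 2ⁿ is O(2ⁿ), while g(n) = 3ⁿ is O(3ⁿ).
Since O(2ⁿ) grows slower than O(3ⁿ), f(n) is dominated.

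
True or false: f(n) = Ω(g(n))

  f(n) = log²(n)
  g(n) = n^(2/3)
False

f(n) = log²(n) is O(log² n), and g(n) = n^(2/3) is O(n^(2/3)).
Since O(log² n) grows slower than O(n^(2/3)), f(n) = Ω(g(n)) is false.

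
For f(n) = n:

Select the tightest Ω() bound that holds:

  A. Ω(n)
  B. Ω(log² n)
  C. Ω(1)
A

f(n) = n is Ω(n).
All listed options are valid Big-Ω bounds (lower bounds),
but Ω(n) is the tightest (largest valid bound).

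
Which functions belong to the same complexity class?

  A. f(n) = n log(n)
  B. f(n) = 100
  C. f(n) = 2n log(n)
A and C

Examining each function:
  A. n log(n) is O(n log n)
  B. 100 is O(1)
  C. 2n log(n) is O(n log n)

Functions A and C both have the same complexity class.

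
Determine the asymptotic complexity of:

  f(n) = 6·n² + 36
O(n²)

The dominant term in 6·n² + 36 is 6·n², which is Θ(n²).
Lower-order terms (36) are asymptotically negligible.
Constants are absorbed, so the tightest bound is O(n²).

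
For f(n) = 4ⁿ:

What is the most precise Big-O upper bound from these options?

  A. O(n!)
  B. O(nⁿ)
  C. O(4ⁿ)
C

f(n) = 4ⁿ is O(4ⁿ).
All listed options are valid Big-O bounds (upper bounds),
but O(4ⁿ) is the tightest (smallest valid bound).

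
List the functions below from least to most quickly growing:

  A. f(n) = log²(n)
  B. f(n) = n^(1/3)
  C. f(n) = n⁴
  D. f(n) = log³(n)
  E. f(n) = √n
A < D < B < E < C

Comparing growth rates:
A = log²(n) is O(log² n)
D = log³(n) is O(log³ n)
B = n^(1/3) is O(n^(1/3))
E = √n is O(√n)
C = n⁴ is O(n⁴)

Therefore, the order from slowest to fastest is: A < D < B < E < C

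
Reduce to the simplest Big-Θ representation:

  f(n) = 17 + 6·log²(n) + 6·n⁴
Θ(n⁴)

Order the terms by growth rate: 17 ≺ 6·log²(n) ≺ 6·n⁴.
The fastest-growing term 6·n⁴ dominates as n → ∞; dropping its constant factor gives Θ(n⁴).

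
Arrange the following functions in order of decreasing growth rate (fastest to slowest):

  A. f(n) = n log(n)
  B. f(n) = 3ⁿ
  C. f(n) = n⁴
B > C > A

Comparing growth rates:
B = 3ⁿ is O(3ⁿ)
C = n⁴ is O(n⁴)
A = n log(n) is O(n log n)

Therefore, the order from fastest to slowest is: B > C > A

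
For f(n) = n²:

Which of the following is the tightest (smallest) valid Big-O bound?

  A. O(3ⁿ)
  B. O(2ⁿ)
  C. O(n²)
C

f(n) = n² is O(n²).
All listed options are valid Big-O bounds (upper bounds),
but O(n²) is the tightest (smallest valid bound).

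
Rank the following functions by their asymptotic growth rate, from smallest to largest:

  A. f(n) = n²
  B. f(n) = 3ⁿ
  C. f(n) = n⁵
A < C < B

Comparing growth rates:
A = n² is O(n²)
C = n⁵ is O(n⁵)
B = 3ⁿ is O(3ⁿ)

Therefore, the order from slowest to fastest is: A < C < B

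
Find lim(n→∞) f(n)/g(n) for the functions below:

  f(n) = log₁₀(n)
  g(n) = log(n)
1/log(10)

Since log₁₀(n) and log(n) have the same growth rate (O(log n)),
the ratio converges to a constant: 1/log(10).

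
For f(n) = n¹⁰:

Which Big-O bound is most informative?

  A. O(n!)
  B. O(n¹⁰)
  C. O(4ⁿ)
B

f(n) = n¹⁰ is O(n¹⁰).
All listed options are valid Big-O bounds (upper bounds),
but O(n¹⁰) is the tightest (smallest valid bound).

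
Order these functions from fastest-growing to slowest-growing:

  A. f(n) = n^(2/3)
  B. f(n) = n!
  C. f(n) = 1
B > A > C

Comparing growth rates:
B = n! is O(n!)
A = n^(2/3) is O(n^(2/3))
C = 1 is O(1)

Therefore, the order from fastest to slowest is: B > A > C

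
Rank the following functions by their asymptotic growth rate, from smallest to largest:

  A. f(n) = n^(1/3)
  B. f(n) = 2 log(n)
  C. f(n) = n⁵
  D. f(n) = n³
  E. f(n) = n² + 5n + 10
B < A < E < D < C

Comparing growth rates:
B = 2 log(n) is O(log n)
A = n^(1/3) is O(n^(1/3))
E = n² + 5n + 10 is O(n²)
D = n³ is O(n³)
C = n⁵ is O(n⁵)

Therefore, the order from slowest to fastest is: B < A < E < D < C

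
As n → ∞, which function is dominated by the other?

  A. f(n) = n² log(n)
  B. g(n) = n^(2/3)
B

f(n) = n² log(n) is O(n² log n), while g(n) = n^(2/3) is O(n^(2/3)).
Since O(n^(2/3)) grows slower than O(n² log n), g(n) is dominated.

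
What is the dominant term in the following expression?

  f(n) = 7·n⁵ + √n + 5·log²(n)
7·n⁵

Looking at each term:
  - 7·n⁵ is O(n⁵)
  - √n is O(√n)
  - 5·log²(n) is O(log² n)

The term 7·n⁵ (O(n⁵)) grows fastest and dominates all others.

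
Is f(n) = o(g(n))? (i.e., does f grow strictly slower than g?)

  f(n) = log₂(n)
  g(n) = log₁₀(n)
False

f(n) = log₂(n) is O(log n), and g(n) = log₁₀(n) is O(log n).
Since they have the same growth rate, f(n) = o(g(n)) is false.
(f = o(g) requires f to grow strictly slower, not equal.)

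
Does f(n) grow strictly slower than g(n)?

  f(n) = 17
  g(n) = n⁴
True

f(n) = 17 is O(1), and g(n) = n⁴ is O(n⁴).
Since O(1) grows strictly slower than O(n⁴), f(n) = o(g(n)) is true.
This means lim(n→∞) f(n)/g(n) = 0.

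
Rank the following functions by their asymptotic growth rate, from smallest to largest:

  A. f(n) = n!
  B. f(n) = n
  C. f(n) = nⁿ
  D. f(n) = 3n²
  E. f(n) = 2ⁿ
B < D < E < A < C

Comparing growth rates:
B = n is O(n)
D = 3n² is O(n²)
E = 2ⁿ is O(2ⁿ)
A = n! is O(n!)
C = nⁿ is O(nⁿ)

Therefore, the order from slowest to fastest is: B < D < E < A < C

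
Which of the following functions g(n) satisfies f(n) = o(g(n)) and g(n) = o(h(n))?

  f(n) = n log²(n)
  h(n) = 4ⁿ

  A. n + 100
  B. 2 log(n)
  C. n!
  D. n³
D

We need g(n) with n log²(n) = o(g(n)) and g(n) = o(4ⁿ), i.e. O(n log² n) ≺ g ≺ O(4ⁿ).
Check each option:
  A. n + 100 — O(n) does not grow strictly faster than f(n)
  B. 2 log(n) — O(log n) does not grow strictly faster than f(n)
  C. n! — O(n!) does not grow strictly slower than h(n)
  D. n³ — O(n³) is strictly between O(n log² n) and O(4ⁿ) ✓

Only option D (n³) lies strictly between.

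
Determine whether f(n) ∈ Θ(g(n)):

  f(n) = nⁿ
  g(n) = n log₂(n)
False

f(n) = nⁿ is O(nⁿ), and g(n) = n log₂(n) is O(n log n).
Since they have different growth rates, f(n) = Θ(g(n)) is false.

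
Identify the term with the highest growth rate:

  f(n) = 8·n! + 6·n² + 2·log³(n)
8·n!

Looking at each term:
  - 8·n! is O(n!)
  - 6·n² is O(n²)
  - 2·log³(n) is O(log³ n)

The term 8·n! (O(n!)) grows fastest and dominates all others.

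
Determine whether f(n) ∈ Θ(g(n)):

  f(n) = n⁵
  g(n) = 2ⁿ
False

f(n) = n⁵ is O(n⁵), and g(n) = 2ⁿ is O(2ⁿ).
Since they have different growth rates, f(n) = Θ(g(n)) is false.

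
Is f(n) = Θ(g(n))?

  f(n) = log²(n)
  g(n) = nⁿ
False

f(n) = log²(n) is O(log² n), and g(n) = nⁿ is O(nⁿ).
Since they have different growth rates, f(n) = Θ(g(n)) is false.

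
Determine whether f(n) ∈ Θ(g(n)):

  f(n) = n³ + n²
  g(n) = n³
True

f(n) = n³ + n² and g(n) = n³ are both O(n³).
Since they have the same asymptotic growth rate, f(n) = Θ(g(n)) is true.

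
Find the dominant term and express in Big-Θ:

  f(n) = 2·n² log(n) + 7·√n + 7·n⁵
Θ(n⁵)

Order the terms by growth rate: 7·√n ≺ 2·n² log(n) ≺ 7·n⁵.
The fastest-growing term 7·n⁵ dominates as n → ∞; dropping its constant factor gives Θ(n⁵).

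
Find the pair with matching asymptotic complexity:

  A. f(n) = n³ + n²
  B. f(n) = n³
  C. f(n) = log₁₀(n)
A and B

Examining each function:
  A. n³ + n² is O(n³)
  B. n³ is O(n³)
  C. log₁₀(n) is O(log n)

Functions A and B both have the same complexity class.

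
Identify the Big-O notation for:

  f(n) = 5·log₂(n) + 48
O(log n)

The dominant term in 5·log₂(n) + 48 is 5·log₂(n), which is Θ(log n).
Lower-order terms (48) are asymptotically negligible.
Constants are absorbed, so the tightest bound is O(log n).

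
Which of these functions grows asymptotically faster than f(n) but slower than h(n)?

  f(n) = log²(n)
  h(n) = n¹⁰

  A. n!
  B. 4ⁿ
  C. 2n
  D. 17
C

We need g(n) with log²(n) = o(g(n)) and g(n) = o(n¹⁰), i.e. O(log² n) ≺ g ≺ O(n¹⁰).
Check each option:
  A. n! — O(n!) does not grow strictly slower than h(n)
  B. 4ⁿ — O(4ⁿ) does not grow strictly slower than h(n)
  C. 2n — O(n) is strictly between O(log² n) and O(n¹⁰) ✓
  D. 17 — O(1) does not grow strictly faster than f(n)

Only option C (2n) lies strictly between.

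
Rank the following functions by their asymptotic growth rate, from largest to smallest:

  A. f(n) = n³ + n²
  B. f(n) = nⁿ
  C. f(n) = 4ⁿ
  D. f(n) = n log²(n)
B > C > A > D

Comparing growth rates:
B = nⁿ is O(nⁿ)
C = 4ⁿ is O(4ⁿ)
A = n³ + n² is O(n³)
D = n log²(n) is O(n log² n)

Therefore, the order from fastest to slowest is: B > C > A > D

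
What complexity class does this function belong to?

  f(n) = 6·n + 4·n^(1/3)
O(n)

The dominant term in 6·n + 4·n^(1/3) is 6·n, which is Θ(n).
Lower-order terms (4·n^(1/3)) are asymptotically negligible.
Constants are absorbed, so the tightest bound is O(n).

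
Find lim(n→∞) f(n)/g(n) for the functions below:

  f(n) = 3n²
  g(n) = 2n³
0

Since 3n² (O(n²)) grows slower than 2n³ (O(n³)),
the ratio f(n)/g(n) → 0 as n → ∞.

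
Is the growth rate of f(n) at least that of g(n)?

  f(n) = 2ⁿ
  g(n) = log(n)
True

f(n) = 2ⁿ is O(2ⁿ), and g(n) = log(n) is O(log n).
Since O(2ⁿ) grows at least as fast as O(log n), f(n) = Ω(g(n)) is true.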